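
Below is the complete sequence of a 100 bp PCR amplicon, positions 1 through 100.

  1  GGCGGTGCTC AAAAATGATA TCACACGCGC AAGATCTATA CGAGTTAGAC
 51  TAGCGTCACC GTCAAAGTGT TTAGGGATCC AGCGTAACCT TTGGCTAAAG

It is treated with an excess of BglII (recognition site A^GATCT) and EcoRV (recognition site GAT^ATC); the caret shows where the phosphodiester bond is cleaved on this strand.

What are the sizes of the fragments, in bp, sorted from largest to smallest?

The BglII site (AGATCT) starts at position 32.
BglII cuts after the first base of each site, so after position 32.
The EcoRV site (GATATC) starts at position 17.
EcoRV cuts after base 3 of each site, so after position 19.
Combined cut positions: 19, 32.
Linear molecule, 2 cuts → 3 fragments:
  1–19 → 19 bp
  20–32 → 13 bp
  33–100 → 68 bp
Sorted largest to smallest: 68, 19, 13 bp.

68, 19, 13 bp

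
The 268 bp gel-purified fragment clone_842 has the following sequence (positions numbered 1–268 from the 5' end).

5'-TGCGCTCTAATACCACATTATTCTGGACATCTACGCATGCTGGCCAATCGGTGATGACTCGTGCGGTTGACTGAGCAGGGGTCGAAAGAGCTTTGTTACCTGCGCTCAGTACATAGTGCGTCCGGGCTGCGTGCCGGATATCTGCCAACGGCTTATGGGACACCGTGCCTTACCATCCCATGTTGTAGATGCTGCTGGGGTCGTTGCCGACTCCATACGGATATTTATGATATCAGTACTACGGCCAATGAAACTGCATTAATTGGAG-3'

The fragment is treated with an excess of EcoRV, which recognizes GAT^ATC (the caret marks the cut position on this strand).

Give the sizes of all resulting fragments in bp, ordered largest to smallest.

EcoRV sites (GATATC) start at positions 137, 229.
EcoRV cuts after base 3 of each site, so after positions 139, 231.
Linear molecule, 2 cuts → 3 fragments:
  1–139 → 139 bp
  140–231 → 92 bp
  232–268 → 37 bp
Sorted largest to smallest: 139, 92, 37 bp.

139, 92, 37 bp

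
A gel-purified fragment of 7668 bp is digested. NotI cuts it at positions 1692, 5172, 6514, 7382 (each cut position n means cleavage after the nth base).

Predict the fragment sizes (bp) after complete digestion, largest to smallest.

Linear molecule, 4 cuts → 5 fragments:
  1692 − 0 = 1692 bp
  5172 − 1692 = 3480 bp
  6514 − 5172 = 1342 bp
  7382 − 6514 = 868 bp
  7668 − 7382 = 286 bp
Sorted largest to smallest: 3480, 1692, 1342, 868, 286 bp.

3480, 1692, 1342, 868, 286 bp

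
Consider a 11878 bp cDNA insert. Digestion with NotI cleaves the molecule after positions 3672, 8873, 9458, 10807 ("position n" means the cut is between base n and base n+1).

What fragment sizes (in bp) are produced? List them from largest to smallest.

5201, 3672, 1349, 1071, 585 bp

Linear molecule, 4 cuts → 5 fragments:
  3672 − 0 = 3672 bp
  8873 − 3672 = 5201 bp
  9458 − 8873 = 585 bp
  10807 − 9458 = 1349 bp
  11878 − 10807 = 1071 bp
Sorted largest to smallest: 5201, 3672, 1349, 1071, 585 bp.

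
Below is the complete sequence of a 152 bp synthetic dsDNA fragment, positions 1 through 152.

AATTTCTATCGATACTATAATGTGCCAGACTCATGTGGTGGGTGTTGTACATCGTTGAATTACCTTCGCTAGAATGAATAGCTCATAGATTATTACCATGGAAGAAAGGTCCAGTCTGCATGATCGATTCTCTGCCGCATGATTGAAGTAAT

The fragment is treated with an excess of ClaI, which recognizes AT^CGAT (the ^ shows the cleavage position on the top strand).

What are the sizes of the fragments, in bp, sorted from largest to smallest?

115, 28, 9 bp

ClaI sites (ATCGAT) start at positions 8, 123.
ClaI cuts after base 2 of each site, so after positions 9, 124.
Linear molecule, 2 cuts → 3 fragments:
  1–9 → 9 bp
  10–124 → 115 bp
  125–152 → 28 bp
Sorted largest to smallest: 115, 28, 9 bp.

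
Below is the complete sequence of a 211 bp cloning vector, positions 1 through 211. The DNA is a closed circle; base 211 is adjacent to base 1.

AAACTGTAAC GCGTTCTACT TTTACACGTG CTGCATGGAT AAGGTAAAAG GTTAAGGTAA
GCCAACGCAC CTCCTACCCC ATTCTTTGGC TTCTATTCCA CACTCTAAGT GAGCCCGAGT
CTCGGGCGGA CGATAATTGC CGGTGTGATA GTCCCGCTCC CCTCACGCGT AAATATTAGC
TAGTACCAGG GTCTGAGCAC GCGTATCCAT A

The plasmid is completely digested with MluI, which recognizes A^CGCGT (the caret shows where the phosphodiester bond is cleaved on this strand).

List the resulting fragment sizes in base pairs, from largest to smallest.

MluI sites (ACGCGT) start at positions 9, 165, 199.
MluI cuts after the first base of each site, so after positions 9, 165, 199.
Circular molecule, 3 cuts → 3 fragments:
  10–165 → 156 bp
  166–199 → 34 bp
  200–211 then 1–9 → 12 + 9 = 21 bp
Sorted largest to smallest: 156, 34, 21 bp.

156, 34, 21 bp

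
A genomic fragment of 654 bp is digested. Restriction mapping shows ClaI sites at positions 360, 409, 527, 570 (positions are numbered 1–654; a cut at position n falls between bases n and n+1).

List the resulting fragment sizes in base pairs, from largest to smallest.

Linear molecule, 4 cuts → 5 fragments:
  360 − 0 = 360 bp
  409 − 360 = 49 bp
  527 − 409 = 118 bp
  570 − 527 = 43 bp
  654 − 570 = 84 bp
Sorted largest to smallest: 360, 118, 84, 49, 43 bp.

360, 118, 84, 49, 43 bp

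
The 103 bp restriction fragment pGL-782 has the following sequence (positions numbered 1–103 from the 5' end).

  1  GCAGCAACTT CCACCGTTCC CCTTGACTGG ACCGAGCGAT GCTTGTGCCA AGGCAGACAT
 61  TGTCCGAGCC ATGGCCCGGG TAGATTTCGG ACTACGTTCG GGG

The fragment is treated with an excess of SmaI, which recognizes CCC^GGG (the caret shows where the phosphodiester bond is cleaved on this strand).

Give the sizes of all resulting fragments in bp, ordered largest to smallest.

The SmaI site (CCCGGG) starts at position 75.
SmaI cuts after base 3 of each site, so after position 77.
Linear molecule, 1 cut → 2 fragments:
  1–77 → 77 bp
  78–103 → 26 bp
Sorted largest to smallest: 77, 26 bp.

77, 26 bp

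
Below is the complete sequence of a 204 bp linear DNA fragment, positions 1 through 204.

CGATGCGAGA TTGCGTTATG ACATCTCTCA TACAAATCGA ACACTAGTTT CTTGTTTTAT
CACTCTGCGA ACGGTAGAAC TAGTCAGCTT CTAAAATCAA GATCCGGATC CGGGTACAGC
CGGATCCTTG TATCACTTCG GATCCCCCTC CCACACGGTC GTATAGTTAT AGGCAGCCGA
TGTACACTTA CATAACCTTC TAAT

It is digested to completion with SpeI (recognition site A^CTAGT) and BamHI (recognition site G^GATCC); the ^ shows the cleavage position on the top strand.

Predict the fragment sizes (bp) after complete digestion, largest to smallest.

SpeI sites (ACTAGT) start at positions 43, 79.
SpeI cuts after the first base of each site, so after positions 43, 79.
BamHI sites (GGATCC) start at positions 106, 122, 140.
BamHI cuts after the first base of each site, so after positions 106, 122, 140.
Combined cut positions: 43, 79, 106, 122, 140.
Linear molecule, 5 cuts → 6 fragments:
  1–43 → 43 bp
  44–79 → 36 bp
  80–106 → 27 bp
  107–122 → 16 bp
  123–140 → 18 bp
  141–204 → 64 bp
Sorted largest to smallest: 64, 43, 36, 27, 18, 16 bp.

64, 43, 36, 27, 18, 16 bp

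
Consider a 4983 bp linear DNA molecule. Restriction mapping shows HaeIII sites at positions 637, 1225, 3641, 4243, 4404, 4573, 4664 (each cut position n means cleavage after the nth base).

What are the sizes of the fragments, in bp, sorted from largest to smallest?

2416, 637, 602, 588, 319, 169, 161, 91 bp

Linear molecule, 7 cuts → 8 fragments:
  637 − 0 = 637 bp
  1225 − 637 = 588 bp
  3641 − 1225 = 2416 bp
  4243 − 3641 = 602 bp
  4404 − 4243 = 161 bp
  4573 − 4404 = 169 bp
  4664 − 4573 = 91 bp
  4983 − 4664 = 319 bp
Sorted largest to smallest: 2416, 637, 602, 588, 319, 169, 161, 91 bp.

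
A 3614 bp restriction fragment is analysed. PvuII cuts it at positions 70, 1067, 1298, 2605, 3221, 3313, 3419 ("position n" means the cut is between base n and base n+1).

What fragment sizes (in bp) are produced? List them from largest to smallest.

Linear molecule, 7 cuts → 8 fragments:
  70 − 0 = 70 bp
  1067 − 70 = 997 bp
  1298 − 1067 = 231 bp
  2605 − 1298 = 1307 bp
  3221 − 2605 = 616 bp
  3313 − 3221 = 92 bp
  3419 − 3313 = 106 bp
  3614 − 3419 = 195 bp
Sorted largest to smallest: 1307, 997, 616, 231, 195, 106, 92, 70 bp.

1307, 997, 616, 231, 195, 106, 92, 70 bp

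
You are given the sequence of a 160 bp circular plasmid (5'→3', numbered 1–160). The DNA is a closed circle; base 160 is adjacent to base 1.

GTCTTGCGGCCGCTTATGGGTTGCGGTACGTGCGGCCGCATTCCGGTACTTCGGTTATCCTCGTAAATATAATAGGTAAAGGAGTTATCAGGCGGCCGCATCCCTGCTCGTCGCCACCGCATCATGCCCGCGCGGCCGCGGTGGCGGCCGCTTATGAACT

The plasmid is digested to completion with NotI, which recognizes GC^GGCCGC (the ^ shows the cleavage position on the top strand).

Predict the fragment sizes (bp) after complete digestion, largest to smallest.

60, 40, 26, 22, 12 bp

NotI sites (GCGGCCGC) start at positions 6, 32, 92, 132, 144.
NotI cuts after base 2 of each site, so after positions 7, 33, 93, 133, 145.
Circular molecule, 5 cuts → 5 fragments:
  8–33 → 26 bp
  34–93 → 60 bp
  94–133 → 40 bp
  134–145 → 12 bp
  146–160 then 1–7 → 15 + 7 = 22 bp
Sorted largest to smallest: 60, 40, 26, 22, 12 bp.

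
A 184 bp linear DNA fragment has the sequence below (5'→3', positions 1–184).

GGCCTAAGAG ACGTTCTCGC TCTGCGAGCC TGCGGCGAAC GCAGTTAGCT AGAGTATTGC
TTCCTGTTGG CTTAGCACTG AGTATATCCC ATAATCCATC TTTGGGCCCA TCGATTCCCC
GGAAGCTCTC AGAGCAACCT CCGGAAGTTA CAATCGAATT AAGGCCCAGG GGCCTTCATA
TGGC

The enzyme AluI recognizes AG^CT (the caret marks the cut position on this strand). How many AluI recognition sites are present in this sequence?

2

AGCT occurs starting at positions 47, 124.
AluI cuts at 2 sites.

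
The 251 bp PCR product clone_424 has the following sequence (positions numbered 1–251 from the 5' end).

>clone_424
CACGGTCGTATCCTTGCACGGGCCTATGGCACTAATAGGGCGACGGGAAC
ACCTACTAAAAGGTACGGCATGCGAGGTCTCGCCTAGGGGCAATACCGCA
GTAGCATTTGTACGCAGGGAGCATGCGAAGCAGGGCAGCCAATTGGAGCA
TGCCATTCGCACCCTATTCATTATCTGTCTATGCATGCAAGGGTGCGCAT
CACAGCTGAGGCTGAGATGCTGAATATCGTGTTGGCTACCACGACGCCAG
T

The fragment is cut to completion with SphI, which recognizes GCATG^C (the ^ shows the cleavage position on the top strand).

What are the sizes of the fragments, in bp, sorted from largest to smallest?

72, 64, 53, 35, 27 bp

SphI sites (GCATGC) start at positions 68, 121, 148, 183.
SphI cuts after base 5 of each site (before the last base), so after positions 72, 125, 152, 187.
Linear molecule, 4 cuts → 5 fragments:
  1–72 → 72 bp
  73–125 → 53 bp
  126–152 → 27 bp
  153–187 → 35 bp
  188–251 → 64 bp
Sorted largest to smallest: 72, 64, 53, 35, 27 bp.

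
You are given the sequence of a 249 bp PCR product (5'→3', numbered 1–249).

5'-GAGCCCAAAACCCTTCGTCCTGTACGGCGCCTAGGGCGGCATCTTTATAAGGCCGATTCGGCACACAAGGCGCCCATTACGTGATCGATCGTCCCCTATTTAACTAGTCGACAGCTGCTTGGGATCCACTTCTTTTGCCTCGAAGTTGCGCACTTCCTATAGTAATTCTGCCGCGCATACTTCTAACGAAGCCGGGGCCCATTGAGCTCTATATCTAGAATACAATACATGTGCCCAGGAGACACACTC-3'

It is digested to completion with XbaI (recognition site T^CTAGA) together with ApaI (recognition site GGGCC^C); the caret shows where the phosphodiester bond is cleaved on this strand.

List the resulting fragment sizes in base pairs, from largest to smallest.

The XbaI site (TCTAGA) starts at position 214.
XbaI cuts after the first base of each site, so after position 214.
The ApaI site (GGGCCC) starts at position 195.
ApaI cuts after base 5 of each site (before the last base), so after position 199.
Combined cut positions: 199, 214.
Linear molecule, 2 cuts → 3 fragments:
  1–199 → 199 bp
  200–214 → 15 bp
  215–249 → 35 bp
Sorted largest to smallest: 199, 35, 15 bp.

199, 35, 15 bp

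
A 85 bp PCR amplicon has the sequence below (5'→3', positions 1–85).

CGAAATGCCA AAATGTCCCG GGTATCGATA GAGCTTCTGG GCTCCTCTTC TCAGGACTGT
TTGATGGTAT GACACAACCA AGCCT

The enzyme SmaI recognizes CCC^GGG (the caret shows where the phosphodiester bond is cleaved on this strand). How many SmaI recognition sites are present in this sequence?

1

CCCGGG occurs starting at position 17.
SmaI cuts at 1 site.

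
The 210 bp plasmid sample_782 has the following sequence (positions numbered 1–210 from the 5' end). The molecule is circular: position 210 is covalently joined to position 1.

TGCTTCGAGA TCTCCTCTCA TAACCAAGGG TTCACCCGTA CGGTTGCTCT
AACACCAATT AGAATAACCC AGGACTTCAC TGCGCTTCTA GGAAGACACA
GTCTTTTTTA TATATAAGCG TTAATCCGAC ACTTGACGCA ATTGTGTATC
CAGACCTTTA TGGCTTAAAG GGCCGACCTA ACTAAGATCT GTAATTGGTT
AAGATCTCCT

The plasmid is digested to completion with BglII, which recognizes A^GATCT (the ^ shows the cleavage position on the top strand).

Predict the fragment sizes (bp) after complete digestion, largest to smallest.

BglII sites (AGATCT) start at positions 8, 185, 202.
BglII cuts after the first base of each site, so after positions 8, 185, 202.
Circular molecule, 3 cuts → 3 fragments:
  9–185 → 177 bp
  186–202 → 17 bp
  203–210 then 1–8 → 8 + 8 = 16 bp
Sorted largest to smallest: 177, 17, 16 bp.

177, 17, 16 bp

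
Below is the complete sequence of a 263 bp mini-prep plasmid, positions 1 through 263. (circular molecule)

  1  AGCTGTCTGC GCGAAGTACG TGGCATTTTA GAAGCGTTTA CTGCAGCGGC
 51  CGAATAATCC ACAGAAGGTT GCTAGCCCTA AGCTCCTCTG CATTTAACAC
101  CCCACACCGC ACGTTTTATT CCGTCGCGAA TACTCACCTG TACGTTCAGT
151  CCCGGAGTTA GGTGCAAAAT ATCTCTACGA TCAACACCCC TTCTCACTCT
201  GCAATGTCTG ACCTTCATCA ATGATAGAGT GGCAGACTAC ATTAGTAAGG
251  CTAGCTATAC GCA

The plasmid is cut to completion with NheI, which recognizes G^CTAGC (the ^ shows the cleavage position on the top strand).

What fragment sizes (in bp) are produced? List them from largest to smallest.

179, 84 bp

NheI sites (GCTAGC) start at positions 71, 250.
NheI cuts after the first base of each site, so after positions 71, 250.
Circular molecule, 2 cuts → 2 fragments:
  72–250 → 179 bp
  251–263 then 1–71 → 13 + 71 = 84 bp
Sorted largest to smallest: 179, 84 bp.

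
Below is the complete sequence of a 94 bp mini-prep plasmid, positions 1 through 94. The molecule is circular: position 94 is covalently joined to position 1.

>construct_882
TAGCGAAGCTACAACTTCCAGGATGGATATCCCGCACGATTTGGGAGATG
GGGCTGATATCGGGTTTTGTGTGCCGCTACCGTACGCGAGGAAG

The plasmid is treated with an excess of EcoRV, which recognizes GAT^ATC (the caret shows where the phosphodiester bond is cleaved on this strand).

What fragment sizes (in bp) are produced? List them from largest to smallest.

EcoRV sites (GATATC) start at positions 26, 56.
EcoRV cuts after base 3 of each site, so after positions 28, 58.
Circular molecule, 2 cuts → 2 fragments:
  29–58 → 30 bp
  59–94 then 1–28 → 36 + 28 = 64 bp
Sorted largest to smallest: 64, 30 bp.

64, 30 bp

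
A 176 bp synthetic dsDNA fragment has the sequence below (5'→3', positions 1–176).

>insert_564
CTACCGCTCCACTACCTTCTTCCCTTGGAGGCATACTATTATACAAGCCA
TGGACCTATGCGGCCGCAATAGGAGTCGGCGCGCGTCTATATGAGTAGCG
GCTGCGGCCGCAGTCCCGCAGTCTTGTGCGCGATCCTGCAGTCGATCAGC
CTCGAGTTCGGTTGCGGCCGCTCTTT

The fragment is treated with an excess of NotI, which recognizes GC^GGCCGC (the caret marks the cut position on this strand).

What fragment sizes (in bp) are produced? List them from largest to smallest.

NotI sites (GCGGCCGC) start at positions 60, 104, 164.
NotI cuts after base 2 of each site, so after positions 61, 105, 165.
Linear molecule, 3 cuts → 4 fragments:
  1–61 → 61 bp
  62–105 → 44 bp
  106–165 → 60 bp
  166–176 → 11 bp
Sorted largest to smallest: 61, 60, 44, 11 bp.

61, 60, 44, 11 bp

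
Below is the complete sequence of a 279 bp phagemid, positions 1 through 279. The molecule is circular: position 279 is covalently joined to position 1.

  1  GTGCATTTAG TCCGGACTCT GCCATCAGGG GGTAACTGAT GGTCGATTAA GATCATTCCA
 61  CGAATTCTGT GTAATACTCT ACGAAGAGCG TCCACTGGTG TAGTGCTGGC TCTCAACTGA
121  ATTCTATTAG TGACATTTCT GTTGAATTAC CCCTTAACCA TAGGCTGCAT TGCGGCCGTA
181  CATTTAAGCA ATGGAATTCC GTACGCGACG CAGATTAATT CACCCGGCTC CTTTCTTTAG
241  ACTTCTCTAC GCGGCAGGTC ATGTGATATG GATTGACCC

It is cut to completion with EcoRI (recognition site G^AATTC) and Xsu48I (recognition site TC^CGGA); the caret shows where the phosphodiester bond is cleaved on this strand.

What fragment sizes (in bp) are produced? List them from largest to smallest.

97, 75, 57, 50 bp

EcoRI sites (GAATTC) start at positions 62, 119, 194.
EcoRI cuts after the first base of each site, so after positions 62, 119, 194.
The Xsu48I site (TCCGGA) starts at position 11.
Xsu48I cuts after base 2 of each site, so after position 12.
Combined cut positions: 12, 62, 119, 194.
Circular molecule, 4 cuts → 4 fragments:
  13–62 → 50 bp
  63–119 → 57 bp
  120–194 → 75 bp
  195–279 then 1–12 → 85 + 12 = 97 bp
Sorted largest to smallest: 97, 75, 57, 50 bp.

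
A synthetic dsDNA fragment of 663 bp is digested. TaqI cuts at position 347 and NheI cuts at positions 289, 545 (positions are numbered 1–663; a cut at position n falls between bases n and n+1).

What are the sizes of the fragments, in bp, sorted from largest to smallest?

289, 198, 118, 58 bp

Combined cut positions (sorted): 289, 347, 545.
Linear molecule, 3 cuts → 4 fragments:
  289 − 0 = 289 bp
  347 − 289 = 58 bp
  545 − 347 = 198 bp
  663 − 545 = 118 bp
Sorted largest to smallest: 289, 198, 118, 58 bp.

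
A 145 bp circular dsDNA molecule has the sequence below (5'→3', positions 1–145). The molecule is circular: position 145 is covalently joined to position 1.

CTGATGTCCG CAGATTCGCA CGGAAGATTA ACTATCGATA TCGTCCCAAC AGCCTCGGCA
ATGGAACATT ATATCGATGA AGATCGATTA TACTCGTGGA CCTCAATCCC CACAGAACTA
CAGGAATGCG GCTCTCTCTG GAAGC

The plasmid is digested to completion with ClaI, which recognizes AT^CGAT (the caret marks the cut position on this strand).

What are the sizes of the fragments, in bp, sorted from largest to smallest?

ClaI sites (ATCGAT) start at positions 34, 73, 83.
ClaI cuts after base 2 of each site, so after positions 35, 74, 84.
Circular molecule, 3 cuts → 3 fragments:
  36–74 → 39 bp
  75–84 → 10 bp
  85–145 then 1–35 → 61 + 35 = 96 bp
Sorted largest to smallest: 96, 39, 10 bp.

96, 39, 10 bp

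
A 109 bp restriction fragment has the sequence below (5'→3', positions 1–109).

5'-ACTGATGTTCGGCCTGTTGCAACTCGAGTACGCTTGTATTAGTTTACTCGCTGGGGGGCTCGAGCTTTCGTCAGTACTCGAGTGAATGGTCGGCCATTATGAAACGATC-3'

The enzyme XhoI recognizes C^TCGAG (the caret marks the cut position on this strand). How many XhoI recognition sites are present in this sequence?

3

CTCGAG occurs starting at positions 23, 59, 77.
XhoI cuts at 3 sites.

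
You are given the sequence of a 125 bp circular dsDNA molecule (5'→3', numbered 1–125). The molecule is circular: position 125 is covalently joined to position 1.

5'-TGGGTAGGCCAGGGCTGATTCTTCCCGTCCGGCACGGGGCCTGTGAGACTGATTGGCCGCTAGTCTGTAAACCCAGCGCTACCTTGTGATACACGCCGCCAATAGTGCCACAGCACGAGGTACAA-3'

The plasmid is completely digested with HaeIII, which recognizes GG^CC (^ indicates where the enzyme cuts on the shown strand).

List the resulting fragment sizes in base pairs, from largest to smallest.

77, 31, 17 bp

HaeIII sites (GGCC) start at positions 7, 38, 55.
HaeIII cuts after base 2 of each site, so after positions 8, 39, 56.
Circular molecule, 3 cuts → 3 fragments:
  9–39 → 31 bp
  40–56 → 17 bp
  57–125 then 1–8 → 69 + 8 = 77 bp
Sorted largest to smallest: 77, 31, 17 bp.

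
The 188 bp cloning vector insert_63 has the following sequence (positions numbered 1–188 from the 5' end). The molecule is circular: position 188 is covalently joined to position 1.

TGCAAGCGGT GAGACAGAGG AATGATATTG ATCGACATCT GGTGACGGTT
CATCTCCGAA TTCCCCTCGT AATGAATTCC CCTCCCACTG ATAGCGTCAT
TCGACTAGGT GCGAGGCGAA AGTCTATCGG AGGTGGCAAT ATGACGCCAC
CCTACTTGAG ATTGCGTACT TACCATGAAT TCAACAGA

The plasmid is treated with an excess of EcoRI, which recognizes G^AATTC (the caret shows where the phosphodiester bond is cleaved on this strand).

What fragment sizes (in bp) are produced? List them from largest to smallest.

EcoRI sites (GAATTC) start at positions 58, 74, 177.
EcoRI cuts after the first base of each site, so after positions 58, 74, 177.
Circular molecule, 3 cuts → 3 fragments:
  59–74 → 16 bp
  75–177 → 103 bp
  178–188 then 1–58 → 11 + 58 = 69 bp
Sorted largest to smallest: 103, 69, 16 bp.

103, 69, 16 bp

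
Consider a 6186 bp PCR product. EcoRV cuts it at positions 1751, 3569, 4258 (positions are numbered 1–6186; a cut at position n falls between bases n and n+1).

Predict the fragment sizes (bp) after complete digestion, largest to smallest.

1928, 1818, 1751, 689 bp

Linear molecule, 3 cuts → 4 fragments:
  1751 − 0 = 1751 bp
  3569 − 1751 = 1818 bp
  4258 − 3569 = 689 bp
  6186 − 4258 = 1928 bp
Sorted largest to smallest: 1928, 1818, 1751, 689 bp.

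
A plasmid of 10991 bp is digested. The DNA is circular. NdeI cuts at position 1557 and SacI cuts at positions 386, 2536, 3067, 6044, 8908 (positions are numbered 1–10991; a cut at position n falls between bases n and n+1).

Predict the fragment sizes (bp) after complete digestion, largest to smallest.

2977, 2864, 2469, 1171, 979, 531 bp

Combined cut positions (sorted): 386, 1557, 2536, 3067, 6044, 8908.
Circular molecule, 6 cuts → 6 fragments:
  1557 − 386 = 1171 bp
  2536 − 1557 = 979 bp
  3067 − 2536 = 531 bp
  6044 − 3067 = 2977 bp
  8908 − 6044 = 2864 bp
  wrap: 10991 − 8908 + 386 = 2469 bp
Sorted largest to smallest: 2977, 2864, 2469, 1171, 979, 531 bp.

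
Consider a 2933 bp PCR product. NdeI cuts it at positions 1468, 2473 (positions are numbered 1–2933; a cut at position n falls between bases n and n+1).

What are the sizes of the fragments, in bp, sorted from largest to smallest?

1468, 1005, 460 bp

Linear molecule, 2 cuts → 3 fragments:
  1468 − 0 = 1468 bp
  2473 − 1468 = 1005 bp
  2933 − 2473 = 460 bp
Sorted largest to smallest: 1468, 1005, 460 bp.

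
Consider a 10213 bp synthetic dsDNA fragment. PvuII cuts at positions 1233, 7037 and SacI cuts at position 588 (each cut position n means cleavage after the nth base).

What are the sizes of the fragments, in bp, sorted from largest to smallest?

Combined cut positions (sorted): 588, 1233, 7037.
Linear molecule, 3 cuts → 4 fragments:
  588 − 0 = 588 bp
  1233 − 588 = 645 bp
  7037 − 1233 = 5804 bp
  10213 − 7037 = 3176 bp
Sorted largest to smallest: 5804, 3176, 645, 588 bp.

5804, 3176, 645, 588 bp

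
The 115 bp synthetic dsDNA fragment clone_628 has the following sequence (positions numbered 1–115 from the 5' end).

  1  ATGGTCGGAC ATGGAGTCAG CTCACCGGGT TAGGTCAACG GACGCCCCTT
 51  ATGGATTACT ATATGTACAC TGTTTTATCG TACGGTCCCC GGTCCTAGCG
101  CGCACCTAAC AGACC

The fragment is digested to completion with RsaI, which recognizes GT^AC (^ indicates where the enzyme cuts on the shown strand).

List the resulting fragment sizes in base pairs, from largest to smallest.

66, 34, 15 bp

RsaI sites (GTAC) start at positions 65, 80.
RsaI cuts after base 2 of each site, so after positions 66, 81.
Linear molecule, 2 cuts → 3 fragments:
  1–66 → 66 bp
  67–81 → 15 bp
  82–115 → 34 bp
Sorted largest to smallest: 66, 34, 15 bp.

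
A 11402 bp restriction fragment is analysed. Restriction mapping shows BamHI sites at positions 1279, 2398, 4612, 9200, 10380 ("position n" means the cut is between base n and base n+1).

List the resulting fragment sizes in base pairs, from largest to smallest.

Linear molecule, 5 cuts → 6 fragments:
  1279 − 0 = 1279 bp
  2398 − 1279 = 1119 bp
  4612 − 2398 = 2214 bp
  9200 − 4612 = 4588 bp
  10380 − 9200 = 1180 bp
  11402 − 10380 = 1022 bp
Sorted largest to smallest: 4588, 2214, 1279, 1180, 1119, 1022 bp.

4588, 2214, 1279, 1180, 1119, 1022 bp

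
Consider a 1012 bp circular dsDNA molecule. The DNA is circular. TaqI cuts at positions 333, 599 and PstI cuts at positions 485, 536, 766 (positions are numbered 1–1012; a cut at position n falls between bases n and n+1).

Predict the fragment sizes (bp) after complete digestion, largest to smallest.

579, 167, 152, 63, 51 bp

Combined cut positions (sorted): 333, 485, 536, 599, 766.
Circular molecule, 5 cuts → 5 fragments:
  485 − 333 = 152 bp
  536 − 485 = 51 bp
  599 − 536 = 63 bp
  766 − 599 = 167 bp
  wrap: 1012 − 766 + 333 = 579 bp
Sorted largest to smallest: 579, 167, 152, 63, 51 bp.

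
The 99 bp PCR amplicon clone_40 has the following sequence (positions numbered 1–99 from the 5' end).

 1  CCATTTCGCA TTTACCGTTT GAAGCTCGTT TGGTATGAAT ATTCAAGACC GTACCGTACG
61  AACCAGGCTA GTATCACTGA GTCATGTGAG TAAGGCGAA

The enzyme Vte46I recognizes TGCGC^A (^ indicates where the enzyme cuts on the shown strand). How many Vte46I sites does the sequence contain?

No occurrence of TGCGCA is present in the sequence.
Vte46I does not cut: 0 sites.

0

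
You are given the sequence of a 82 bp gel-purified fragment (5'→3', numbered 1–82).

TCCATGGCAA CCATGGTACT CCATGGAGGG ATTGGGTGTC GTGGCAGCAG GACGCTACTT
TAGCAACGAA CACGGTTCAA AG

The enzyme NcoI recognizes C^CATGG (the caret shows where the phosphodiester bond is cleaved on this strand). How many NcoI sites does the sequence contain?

3

CCATGG occurs starting at positions 2, 11, 21.
NcoI cuts at 3 sites.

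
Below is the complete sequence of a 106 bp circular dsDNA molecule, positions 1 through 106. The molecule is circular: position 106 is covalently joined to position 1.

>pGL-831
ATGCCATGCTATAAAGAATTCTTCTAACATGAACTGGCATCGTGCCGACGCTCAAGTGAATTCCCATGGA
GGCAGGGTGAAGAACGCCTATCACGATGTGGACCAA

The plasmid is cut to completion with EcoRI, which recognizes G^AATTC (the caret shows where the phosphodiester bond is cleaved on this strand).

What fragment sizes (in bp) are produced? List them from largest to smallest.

64, 42 bp

EcoRI sites (GAATTC) start at positions 16, 58.
EcoRI cuts after the first base of each site, so after positions 16, 58.
Circular molecule, 2 cuts → 2 fragments:
  17–58 → 42 bp
  59–106 then 1–16 → 48 + 16 = 64 bp
Sorted largest to smallest: 64, 42 bp.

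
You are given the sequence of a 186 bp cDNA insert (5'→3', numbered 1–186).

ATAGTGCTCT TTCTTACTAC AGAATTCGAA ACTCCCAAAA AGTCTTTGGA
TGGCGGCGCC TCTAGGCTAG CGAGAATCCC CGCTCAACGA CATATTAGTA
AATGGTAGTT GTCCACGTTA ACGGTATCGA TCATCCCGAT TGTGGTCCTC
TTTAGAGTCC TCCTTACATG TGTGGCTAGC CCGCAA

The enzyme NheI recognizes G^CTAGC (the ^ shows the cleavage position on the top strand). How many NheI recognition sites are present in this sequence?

GCTAGC occurs starting at positions 66, 175.
NheI cuts at 2 sites.

2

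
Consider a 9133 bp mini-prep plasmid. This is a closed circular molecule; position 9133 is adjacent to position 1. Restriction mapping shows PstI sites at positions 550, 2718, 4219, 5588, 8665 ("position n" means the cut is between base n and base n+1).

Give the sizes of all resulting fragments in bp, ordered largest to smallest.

Circular molecule, 5 cuts → 5 fragments:
  2718 − 550 = 2168 bp
  4219 − 2718 = 1501 bp
  5588 − 4219 = 1369 bp
  8665 − 5588 = 3077 bp
  wrap: 9133 − 8665 + 550 = 1018 bp
Sorted largest to smallest: 3077, 2168, 1501, 1369, 1018 bp.

3077, 2168, 1501, 1369, 1018 bp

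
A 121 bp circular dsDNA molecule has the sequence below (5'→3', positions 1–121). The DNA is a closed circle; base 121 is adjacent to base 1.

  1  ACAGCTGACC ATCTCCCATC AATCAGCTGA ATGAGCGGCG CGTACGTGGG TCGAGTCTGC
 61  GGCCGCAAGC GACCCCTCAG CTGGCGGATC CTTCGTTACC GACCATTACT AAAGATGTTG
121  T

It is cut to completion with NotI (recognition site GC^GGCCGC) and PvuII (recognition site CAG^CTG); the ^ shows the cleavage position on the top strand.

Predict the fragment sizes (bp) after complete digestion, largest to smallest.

The NotI site (GCGGCCGC) starts at position 59.
NotI cuts after base 2 of each site, so after position 60.
PvuII sites (CAGCTG) start at positions 2, 24, 78.
PvuII cuts after base 3 of each site, so after positions 4, 26, 80.
Combined cut positions: 4, 26, 60, 80.
Circular molecule, 4 cuts → 4 fragments:
  5–26 → 22 bp
  27–60 → 34 bp
  61–80 → 20 bp
  81–121 then 1–4 → 41 + 4 = 45 bp
Sorted largest to smallest: 45, 34, 22, 20 bp.

45, 34, 22, 20 bp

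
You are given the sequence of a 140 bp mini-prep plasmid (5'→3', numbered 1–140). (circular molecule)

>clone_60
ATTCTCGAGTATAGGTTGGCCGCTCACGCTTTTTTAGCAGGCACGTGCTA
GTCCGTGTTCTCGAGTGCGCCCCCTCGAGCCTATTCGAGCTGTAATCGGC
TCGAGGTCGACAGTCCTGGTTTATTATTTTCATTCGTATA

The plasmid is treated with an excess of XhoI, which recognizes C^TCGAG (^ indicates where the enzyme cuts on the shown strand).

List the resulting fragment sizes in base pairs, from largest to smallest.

56, 44, 26, 14 bp

XhoI sites (CTCGAG) start at positions 4, 60, 74, 100.
XhoI cuts after the first base of each site, so after positions 4, 60, 74, 100.
Circular molecule, 4 cuts → 4 fragments:
  5–60 → 56 bp
  61–74 → 14 bp
  75–100 → 26 bp
  101–140 then 1–4 → 40 + 4 = 44 bp
Sorted largest to smallest: 56, 44, 26, 14 bp.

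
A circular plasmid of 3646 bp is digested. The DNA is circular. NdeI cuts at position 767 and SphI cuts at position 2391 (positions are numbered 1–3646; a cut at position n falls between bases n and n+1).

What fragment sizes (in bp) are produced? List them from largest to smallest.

2022, 1624 bp

Combined cut positions (sorted): 767, 2391.
Circular molecule, 2 cuts → 2 fragments:
  2391 − 767 = 1624 bp
  wrap: 3646 − 2391 + 767 = 2022 bp
Sorted largest to smallest: 2022, 1624 bp.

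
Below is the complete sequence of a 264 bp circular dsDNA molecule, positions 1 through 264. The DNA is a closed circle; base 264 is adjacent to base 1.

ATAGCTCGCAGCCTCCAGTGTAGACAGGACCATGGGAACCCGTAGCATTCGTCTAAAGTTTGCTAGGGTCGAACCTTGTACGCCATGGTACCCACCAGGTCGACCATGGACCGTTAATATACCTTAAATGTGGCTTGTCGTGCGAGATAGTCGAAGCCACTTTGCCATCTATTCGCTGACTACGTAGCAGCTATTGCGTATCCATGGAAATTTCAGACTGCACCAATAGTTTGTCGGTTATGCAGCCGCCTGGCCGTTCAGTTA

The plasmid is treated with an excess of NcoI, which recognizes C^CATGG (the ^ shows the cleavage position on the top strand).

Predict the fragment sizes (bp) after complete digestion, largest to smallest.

98, 92, 53, 21 bp

NcoI sites (CCATGG) start at positions 30, 83, 104, 202.
NcoI cuts after the first base of each site, so after positions 30, 83, 104, 202.
Circular molecule, 4 cuts → 4 fragments:
  31–83 → 53 bp
  84–104 → 21 bp
  105–202 → 98 bp
  203–264 then 1–30 → 62 + 30 = 92 bp
Sorted largest to smallest: 98, 92, 53, 21 bp.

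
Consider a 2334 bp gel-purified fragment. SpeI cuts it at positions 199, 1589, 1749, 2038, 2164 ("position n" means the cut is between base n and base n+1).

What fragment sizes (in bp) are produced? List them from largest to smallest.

1390, 289, 199, 170, 160, 126 bp

Linear molecule, 5 cuts → 6 fragments:
  199 − 0 = 199 bp
  1589 − 199 = 1390 bp
  1749 − 1589 = 160 bp
  2038 − 1749 = 289 bp
  2164 − 2038 = 126 bp
  2334 − 2164 = 170 bp
Sorted largest to smallest: 1390, 289, 199, 170, 160, 126 bp.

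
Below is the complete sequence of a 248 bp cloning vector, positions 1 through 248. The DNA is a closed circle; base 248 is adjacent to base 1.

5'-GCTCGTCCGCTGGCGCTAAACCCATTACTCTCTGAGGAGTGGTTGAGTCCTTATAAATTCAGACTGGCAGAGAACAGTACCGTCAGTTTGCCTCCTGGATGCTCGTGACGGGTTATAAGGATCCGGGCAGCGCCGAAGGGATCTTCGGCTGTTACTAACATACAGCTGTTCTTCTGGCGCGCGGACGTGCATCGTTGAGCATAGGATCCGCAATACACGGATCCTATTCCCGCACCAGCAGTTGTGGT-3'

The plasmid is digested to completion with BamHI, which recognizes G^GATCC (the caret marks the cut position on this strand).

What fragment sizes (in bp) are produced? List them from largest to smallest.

BamHI sites (GGATCC) start at positions 119, 204, 219.
BamHI cuts after the first base of each site, so after positions 119, 204, 219.
Circular molecule, 3 cuts → 3 fragments:
  120–204 → 85 bp
  205–219 → 15 bp
  220–248 then 1–119 → 29 + 119 = 148 bp
Sorted largest to smallest: 148, 85, 15 bp.

148, 85, 15 bp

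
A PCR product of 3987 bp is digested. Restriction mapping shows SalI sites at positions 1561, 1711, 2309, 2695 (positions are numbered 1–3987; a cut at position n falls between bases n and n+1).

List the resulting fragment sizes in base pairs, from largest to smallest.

Linear molecule, 4 cuts → 5 fragments:
  1561 − 0 = 1561 bp
  1711 − 1561 = 150 bp
  2309 − 1711 = 598 bp
  2695 − 2309 = 386 bp
  3987 − 2695 = 1292 bp
Sorted largest to smallest: 1561, 1292, 598, 386, 150 bp.

1561, 1292, 598, 386, 150 bp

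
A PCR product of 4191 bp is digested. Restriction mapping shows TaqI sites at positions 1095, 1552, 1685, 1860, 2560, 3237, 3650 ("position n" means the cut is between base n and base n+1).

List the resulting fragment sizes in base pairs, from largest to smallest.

Linear molecule, 7 cuts → 8 fragments:
  1095 − 0 = 1095 bp
  1552 − 1095 = 457 bp
  1685 − 1552 = 133 bp
  1860 − 1685 = 175 bp
  2560 − 1860 = 700 bp
  3237 − 2560 = 677 bp
  3650 − 3237 = 413 bp
  4191 − 3650 = 541 bp
Sorted largest to smallest: 1095, 700, 677, 541, 457, 413, 175, 133 bp.

1095, 700, 677, 541, 457, 413, 175, 133 bp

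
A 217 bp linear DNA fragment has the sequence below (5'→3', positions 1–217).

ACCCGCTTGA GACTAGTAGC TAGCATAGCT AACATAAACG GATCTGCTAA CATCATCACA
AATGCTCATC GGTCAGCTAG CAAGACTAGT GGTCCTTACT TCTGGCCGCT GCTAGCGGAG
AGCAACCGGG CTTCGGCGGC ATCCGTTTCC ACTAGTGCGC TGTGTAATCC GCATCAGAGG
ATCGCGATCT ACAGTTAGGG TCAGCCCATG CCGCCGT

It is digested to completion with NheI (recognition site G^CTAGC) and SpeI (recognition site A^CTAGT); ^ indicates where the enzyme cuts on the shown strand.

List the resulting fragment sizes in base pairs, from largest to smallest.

66, 57, 40, 26, 12, 9, 7 bp

NheI sites (GCTAGC) start at positions 19, 76, 111.
NheI cuts after the first base of each site, so after positions 19, 76, 111.
SpeI sites (ACTAGT) start at positions 12, 85, 151.
SpeI cuts after the first base of each site, so after positions 12, 85, 151.
Combined cut positions: 12, 19, 76, 85, 111, 151.
Linear molecule, 6 cuts → 7 fragments:
  1–12 → 12 bp
  13–19 → 7 bp
  20–76 → 57 bp
  77–85 → 9 bp
  86–111 → 26 bp
  112–151 → 40 bp
  152–217 → 66 bp
Sorted largest to smallest: 66, 57, 40, 26, 12, 9, 7 bp.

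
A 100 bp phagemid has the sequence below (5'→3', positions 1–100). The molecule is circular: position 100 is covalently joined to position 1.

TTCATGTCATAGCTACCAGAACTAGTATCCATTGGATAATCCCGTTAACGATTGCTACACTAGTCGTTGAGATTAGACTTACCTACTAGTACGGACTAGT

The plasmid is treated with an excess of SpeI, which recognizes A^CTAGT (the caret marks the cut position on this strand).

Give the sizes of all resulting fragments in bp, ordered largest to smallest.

38, 26, 26, 10 bp

SpeI sites (ACTAGT) start at positions 21, 59, 85, 95.
SpeI cuts after the first base of each site, so after positions 21, 59, 85, 95.
Circular molecule, 4 cuts → 4 fragments:
  22–59 → 38 bp
  60–85 → 26 bp
  86–95 → 10 bp
  96–100 then 1–21 → 5 + 21 = 26 bp
Sorted largest to smallest: 38, 26, 26, 10 bp.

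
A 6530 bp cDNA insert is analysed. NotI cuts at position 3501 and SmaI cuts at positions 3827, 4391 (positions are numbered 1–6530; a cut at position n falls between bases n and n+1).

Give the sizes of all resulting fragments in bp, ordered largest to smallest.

Combined cut positions (sorted): 3501, 3827, 4391.
Linear molecule, 3 cuts → 4 fragments:
  3501 − 0 = 3501 bp
  3827 − 3501 = 326 bp
  4391 − 3827 = 564 bp
  6530 − 4391 = 2139 bp
Sorted largest to smallest: 3501, 2139, 564, 326 bp.

3501, 2139, 564, 326 bp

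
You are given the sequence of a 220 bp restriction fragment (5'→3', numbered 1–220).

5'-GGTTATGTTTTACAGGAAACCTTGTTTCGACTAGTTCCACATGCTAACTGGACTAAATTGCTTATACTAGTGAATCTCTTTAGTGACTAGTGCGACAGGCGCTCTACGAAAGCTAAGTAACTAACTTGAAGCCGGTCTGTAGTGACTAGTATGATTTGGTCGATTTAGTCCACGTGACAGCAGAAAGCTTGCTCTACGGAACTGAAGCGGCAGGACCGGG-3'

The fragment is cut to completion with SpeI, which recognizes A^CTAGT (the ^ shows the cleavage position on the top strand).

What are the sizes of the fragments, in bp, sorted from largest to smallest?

SpeI sites (ACTAGT) start at positions 30, 66, 86, 145.
SpeI cuts after the first base of each site, so after positions 30, 66, 86, 145.
Linear molecule, 4 cuts → 5 fragments:
  1–30 → 30 bp
  31–66 → 36 bp
  67–86 → 20 bp
  87–145 → 59 bp
  146–220 → 75 bp
Sorted largest to smallest: 75, 59, 36, 30, 20 bp.

75, 59, 36, 30, 20 bp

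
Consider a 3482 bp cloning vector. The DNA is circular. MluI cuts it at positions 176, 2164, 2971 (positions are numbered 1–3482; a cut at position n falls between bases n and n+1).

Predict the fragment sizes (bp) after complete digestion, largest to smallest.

Circular molecule, 3 cuts → 3 fragments:
  2164 − 176 = 1988 bp
  2971 − 2164 = 807 bp
  wrap: 3482 − 2971 + 176 = 687 bp
Sorted largest to smallest: 1988, 807, 687 bp.

1988, 807, 687 bp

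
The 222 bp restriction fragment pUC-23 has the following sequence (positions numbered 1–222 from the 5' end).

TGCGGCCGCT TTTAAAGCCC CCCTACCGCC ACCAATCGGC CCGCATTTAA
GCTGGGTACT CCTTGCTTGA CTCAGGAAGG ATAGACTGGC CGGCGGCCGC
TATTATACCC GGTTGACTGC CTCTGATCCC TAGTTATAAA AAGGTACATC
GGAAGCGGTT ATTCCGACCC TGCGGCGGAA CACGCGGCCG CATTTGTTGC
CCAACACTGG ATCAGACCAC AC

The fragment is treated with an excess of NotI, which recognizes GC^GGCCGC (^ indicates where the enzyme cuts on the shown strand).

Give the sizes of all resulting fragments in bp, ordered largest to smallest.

NotI sites (GCGGCCGC) start at positions 2, 93, 184.
NotI cuts after base 2 of each site, so after positions 3, 94, 185.
Linear molecule, 3 cuts → 4 fragments:
  1–3 → 3 bp
  4–94 → 91 bp
  95–185 → 91 bp
  186–222 → 37 bp
Sorted largest to smallest: 91, 91, 37, 3 bp.

91, 91, 37, 3 bp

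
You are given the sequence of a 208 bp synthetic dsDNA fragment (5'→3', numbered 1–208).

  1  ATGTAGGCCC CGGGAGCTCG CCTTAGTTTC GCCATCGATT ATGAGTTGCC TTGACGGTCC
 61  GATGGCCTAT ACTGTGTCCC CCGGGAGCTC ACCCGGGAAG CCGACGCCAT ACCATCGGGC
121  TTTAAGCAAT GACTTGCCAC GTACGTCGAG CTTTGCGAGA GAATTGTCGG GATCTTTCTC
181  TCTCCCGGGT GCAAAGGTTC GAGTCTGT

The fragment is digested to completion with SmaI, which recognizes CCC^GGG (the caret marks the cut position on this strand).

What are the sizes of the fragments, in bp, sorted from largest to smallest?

SmaI sites (CCCGGG) start at positions 9, 80, 92, 184.
SmaI cuts after base 3 of each site, so after positions 11, 82, 94, 186.
Linear molecule, 4 cuts → 5 fragments:
  1–11 → 11 bp
  12–82 → 71 bp
  83–94 → 12 bp
  95–186 → 92 bp
  187–208 → 22 bp
Sorted largest to smallest: 92, 71, 22, 12, 11 bp.

92, 71, 22, 12, 11 bp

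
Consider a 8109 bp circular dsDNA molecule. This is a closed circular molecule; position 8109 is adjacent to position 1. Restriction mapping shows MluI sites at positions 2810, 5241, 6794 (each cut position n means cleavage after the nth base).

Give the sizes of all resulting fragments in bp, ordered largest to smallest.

Circular molecule, 3 cuts → 3 fragments:
  5241 − 2810 = 2431 bp
  6794 − 5241 = 1553 bp
  wrap: 8109 − 6794 + 2810 = 4125 bp
Sorted largest to smallest: 4125, 2431, 1553 bp.

4125, 2431, 1553 bp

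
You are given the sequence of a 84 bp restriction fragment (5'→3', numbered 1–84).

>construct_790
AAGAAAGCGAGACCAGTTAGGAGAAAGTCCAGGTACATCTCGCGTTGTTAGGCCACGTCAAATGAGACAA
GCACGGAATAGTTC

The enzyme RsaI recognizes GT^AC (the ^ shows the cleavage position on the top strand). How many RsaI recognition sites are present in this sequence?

1

GTAC occurs starting at position 33.
RsaI cuts at 1 site.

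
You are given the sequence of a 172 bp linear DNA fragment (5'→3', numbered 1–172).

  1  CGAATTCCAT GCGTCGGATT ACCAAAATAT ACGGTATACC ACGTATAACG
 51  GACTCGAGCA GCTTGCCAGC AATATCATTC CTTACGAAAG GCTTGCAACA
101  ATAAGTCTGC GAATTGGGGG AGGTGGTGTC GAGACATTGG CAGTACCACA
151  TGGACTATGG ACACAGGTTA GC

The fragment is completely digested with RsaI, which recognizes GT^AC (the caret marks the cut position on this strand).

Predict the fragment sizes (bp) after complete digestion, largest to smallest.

The RsaI site (GTAC) starts at position 143.
RsaI cuts after base 2 of each site, so after position 144.
Linear molecule, 1 cut → 2 fragments:
  1–144 → 144 bp
  145–172 → 28 bp
Sorted largest to smallest: 144, 28 bp.

144, 28 bp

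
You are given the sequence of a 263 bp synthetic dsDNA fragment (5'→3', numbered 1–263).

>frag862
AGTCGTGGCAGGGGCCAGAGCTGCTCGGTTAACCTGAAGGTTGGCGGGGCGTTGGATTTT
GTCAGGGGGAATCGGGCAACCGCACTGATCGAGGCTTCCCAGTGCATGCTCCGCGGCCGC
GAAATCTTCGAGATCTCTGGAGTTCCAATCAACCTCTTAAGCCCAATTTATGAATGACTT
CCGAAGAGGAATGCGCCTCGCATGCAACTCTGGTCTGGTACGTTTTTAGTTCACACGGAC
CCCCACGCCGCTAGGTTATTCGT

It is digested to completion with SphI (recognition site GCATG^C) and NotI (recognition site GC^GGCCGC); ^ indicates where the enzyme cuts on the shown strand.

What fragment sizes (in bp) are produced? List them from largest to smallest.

SphI sites (GCATGC) start at positions 104, 200.
SphI cuts after base 5 of each site (before the last base), so after positions 108, 204.
The NotI site (GCGGCCGC) starts at position 113.
NotI cuts after base 2 of each site, so after position 114.
Combined cut positions: 108, 114, 204.
Linear molecule, 3 cuts → 4 fragments:
  1–108 → 108 bp
  109–114 → 6 bp
  115–204 → 90 bp
  205–263 → 59 bp
Sorted largest to smallest: 108, 90, 59, 6 bp.

108, 90, 59, 6 bp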